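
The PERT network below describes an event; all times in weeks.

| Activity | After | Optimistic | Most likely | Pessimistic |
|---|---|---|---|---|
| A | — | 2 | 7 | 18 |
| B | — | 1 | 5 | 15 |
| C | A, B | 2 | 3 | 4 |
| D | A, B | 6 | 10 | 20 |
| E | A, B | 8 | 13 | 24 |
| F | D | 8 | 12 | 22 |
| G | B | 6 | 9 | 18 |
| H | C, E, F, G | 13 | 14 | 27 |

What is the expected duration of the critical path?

te_A = (2 + 4·7 + 18)/6 = 48/6 = 8
te_B = (1 + 4·5 + 15)/6 = 36/6 = 6
te_C = (2 + 4·3 + 4)/6 = 18/6 = 3
te_D = (6 + 4·10 + 20)/6 = 66/6 = 11
te_E = (8 + 4·13 + 24)/6 = 84/6 = 14
te_F = (8 + 4·12 + 22)/6 = 78/6 = 13
te_G = (6 + 4·9 + 18)/6 = 60/6 = 10
te_H = (13 + 4·14 + 27)/6 = 96/6 = 16

Forward pass:
ES_A = 0; EF_A = 8
ES_B = 0; EF_B = 6
ES_C = max(EF_A=8, EF_B=6) = 8; EF_C = 8+3 = 11
ES_D = max(EF_A=8, EF_B=6) = 8; EF_D = 8+11 = 19
ES_E = max(EF_A=8, EF_B=6) = 8; EF_E = 8+14 = 22
ES_F = 19; EF_F = 19+13 = 32
ES_G = 6; EF_G = 6+10 = 16
ES_H = max(EF_C=11, EF_E=22, EF_F=32, EF_G=16) = 32; EF_H = 32+16 = 48
Expected project duration μ = 48 weeks. Critical path: A → D → F → H.

48 weeks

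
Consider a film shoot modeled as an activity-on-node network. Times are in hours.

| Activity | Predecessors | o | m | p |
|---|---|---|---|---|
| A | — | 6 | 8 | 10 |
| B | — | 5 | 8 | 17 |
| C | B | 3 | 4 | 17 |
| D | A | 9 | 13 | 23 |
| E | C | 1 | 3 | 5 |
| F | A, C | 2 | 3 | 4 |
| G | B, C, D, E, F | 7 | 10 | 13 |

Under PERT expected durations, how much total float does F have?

te_A = (6 + 4·8 + 10)/6 = 48/6 = 8
te_B = (5 + 4·8 + 17)/6 = 54/6 = 9
te_C = (3 + 4·4 + 17)/6 = 36/6 = 6
te_D = (9 + 4·13 + 23)/6 = 84/6 = 14
te_E = (1 + 4·3 + 5)/6 = 18/6 = 3
te_F = (2 + 4·3 + 4)/6 = 18/6 = 3
te_G = (7 + 4·10 + 13)/6 = 60/6 = 10

Forward pass:
ES_A = 0; EF_A = 8
ES_B = 0; EF_B = 9
ES_C = 9; EF_C = 9+6 = 15
ES_D = 8; EF_D = 8+14 = 22
ES_E = 15; EF_E = 15+3 = 18
ES_F = max(EF_A=8, EF_C=15) = 15; EF_F = 15+3 = 18
ES_G = max(EF_B=9, EF_C=15, EF_D=22, EF_E=18, EF_F=18) = 22; EF_G = 22+10 = 32
Expected project duration μ = 32 hours. Critical path: A → D → G.

Backward pass:
LF_G = 32; LS_G = 32−10 = 22
LF_F = LS_G = 22; LS_F = 22−3 = 19
LF_E = LS_G = 22; LS_E = 22−3 = 19
LF_D = LS_G = 22; LS_D = 22−14 = 8
LF_C = min(LS_E=19, LS_F=19, LS_G=22) = 19; LS_C = 19−6 = 13
LF_B = min(LS_C=13, LS_G=22) = 13; LS_B = 13−9 = 4
LF_A = min(LS_D=8, LS_F=19) = 8; LS_A = 8−8 = 0
Slack_F = LS_F − ES_F = 19 − 15 = 4

4 hours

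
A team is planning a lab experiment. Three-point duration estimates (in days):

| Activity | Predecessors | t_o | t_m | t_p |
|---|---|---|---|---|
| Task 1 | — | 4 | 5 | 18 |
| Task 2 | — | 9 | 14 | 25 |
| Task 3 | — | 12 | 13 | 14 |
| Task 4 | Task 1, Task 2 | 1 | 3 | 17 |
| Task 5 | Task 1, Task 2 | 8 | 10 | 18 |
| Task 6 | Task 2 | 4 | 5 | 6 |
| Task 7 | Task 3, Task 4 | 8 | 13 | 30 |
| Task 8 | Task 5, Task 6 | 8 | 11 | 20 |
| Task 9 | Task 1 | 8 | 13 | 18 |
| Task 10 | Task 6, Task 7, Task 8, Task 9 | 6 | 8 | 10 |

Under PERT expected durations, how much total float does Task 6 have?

te_Task 1 = (4 + 4·5 + 18)/6 = 42/6 = 7
te_Task 2 = (9 + 4·14 + 25)/6 = 90/6 = 15
te_Task 3 = (12 + 4·13 + 14)/6 = 78/6 = 13
te_Task 4 = (1 + 4·3 + 17)/6 = 30/6 = 5
te_Task 5 = (8 + 4·10 + 18)/6 = 66/6 = 11
te_Task 6 = (4 + 4·5 + 6)/6 = 30/6 = 5
te_Task 7 = (8 + 4·13 + 30)/6 = 90/6 = 15
te_Task 8 = (8 + 4·11 + 20)/6 = 72/6 = 12
te_Task 9 = (8 + 4·13 + 18)/6 = 78/6 = 13
te_Task 10 = (6 + 4·8 + 10)/6 = 48/6 = 8

Forward pass:
ES_Task 1 = 0; EF_Task 1 = 7
ES_Task 2 = 0; EF_Task 2 = 15
ES_Task 3 = 0; EF_Task 3 = 13
ES_Task 4 = max(EF_Task 1=7, EF_Task 2=15) = 15; EF_Task 4 = 15+5 = 20
ES_Task 5 = max(EF_Task 1=7, EF_Task 2=15) = 15; EF_Task 5 = 15+11 = 26
ES_Task 6 = 15; EF_Task 6 = 15+5 = 20
ES_Task 7 = max(EF_Task 3=13, EF_Task 4=20) = 20; EF_Task 7 = 20+15 = 35
ES_Task 8 = max(EF_Task 5=26, EF_Task 6=20) = 26; EF_Task 8 = 26+12 = 38
ES_Task 9 = 7; EF_Task 9 = 7+13 = 20
ES_Task 10 = max(EF_Task 6=20, EF_Task 7=35, EF_Task 8=38, EF_Task 9=20) = 38; EF_Task 10 = 38+8 = 46
Expected project duration μ = 46 days. Critical path: Task 2 → Task 5 → Task 8 → Task 10.

Backward pass:
LF_Task 10 = 46; LS_Task 10 = 46−8 = 38
LF_Task 9 = LS_Task 10 = 38; LS_Task 9 = 38−13 = 25
LF_Task 8 = LS_Task 10 = 38; LS_Task 8 = 38−12 = 26
LF_Task 7 = LS_Task 10 = 38; LS_Task 7 = 38−15 = 23
LF_Task 6 = min(LS_Task 8=26, LS_Task 10=38) = 26; LS_Task 6 = 26−5 = 21
LF_Task 5 = LS_Task 8 = 26; LS_Task 5 = 26−11 = 15
LF_Task 4 = LS_Task 7 = 23; LS_Task 4 = 23−5 = 18
LF_Task 3 = LS_Task 7 = 23; LS_Task 3 = 23−13 = 10
LF_Task 2 = min(LS_Task 4=18, LS_Task 5=15, LS_Task 6=21) = 15; LS_Task 2 = 15−15 = 0
LF_Task 1 = min(LS_Task 4=18, LS_Task 5=15, LS_Task 9=25) = 15; LS_Task 1 = 15−7 = 8
Slack_Task 6 = LS_Task 6 − ES_Task 6 = 21 − 15 = 6

6 days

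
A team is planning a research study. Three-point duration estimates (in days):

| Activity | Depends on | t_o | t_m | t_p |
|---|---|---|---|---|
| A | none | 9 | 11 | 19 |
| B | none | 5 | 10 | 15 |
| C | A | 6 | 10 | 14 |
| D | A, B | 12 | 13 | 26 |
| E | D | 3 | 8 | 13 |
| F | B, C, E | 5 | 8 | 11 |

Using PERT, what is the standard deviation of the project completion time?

3.46 days

te_A = (9 + 4·11 + 19)/6 = 72/6 = 12; σ²_A = ((19−9)/6)² = 2.778
te_B = (5 + 4·10 + 15)/6 = 60/6 = 10; σ²_B = ((15−5)/6)² = 2.778
te_C = (6 + 4·10 + 14)/6 = 60/6 = 10; σ²_C = ((14−6)/6)² = 1.778
te_D = (12 + 4·13 + 26)/6 = 90/6 = 15; σ²_D = ((26−12)/6)² = 5.444
te_E = (3 + 4·8 + 13)/6 = 48/6 = 8; σ²_E = ((13−3)/6)² = 2.778
te_F = (5 + 4·8 + 11)/6 = 48/6 = 8; σ²_F = ((11−5)/6)² = 1.000

Forward pass:
ES_A = 0; EF_A = 12
ES_B = 0; EF_B = 10
ES_C = 12; EF_C = 12+10 = 22
ES_D = max(EF_A=12, EF_B=10) = 12; EF_D = 12+15 = 27
ES_E = 27; EF_E = 27+8 = 35
ES_F = max(EF_B=10, EF_C=22, EF_E=35) = 35; EF_F = 35+8 = 43
Expected project duration μ = 43 days. Critical path: A → D → E → F.

Variance along critical path = 2.778 + 5.444 + 2.778 + 1.000 = 12.000
σ = √12.000 = 3.464 days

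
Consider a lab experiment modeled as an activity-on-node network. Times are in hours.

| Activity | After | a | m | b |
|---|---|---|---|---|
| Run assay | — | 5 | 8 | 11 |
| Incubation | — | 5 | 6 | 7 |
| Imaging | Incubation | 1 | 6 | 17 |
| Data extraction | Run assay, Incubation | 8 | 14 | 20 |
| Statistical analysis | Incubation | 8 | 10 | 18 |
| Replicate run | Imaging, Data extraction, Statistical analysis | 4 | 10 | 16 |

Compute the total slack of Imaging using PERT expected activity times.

te_Run assay = (5 + 4·8 + 11)/6 = 48/6 = 8
te_Incubation = (5 + 4·6 + 7)/6 = 36/6 = 6
te_Imaging = (1 + 4·6 + 17)/6 = 42/6 = 7
te_Data extraction = (8 + 4·14 + 20)/6 = 84/6 = 14
te_Statistical analysis = (8 + 4·10 + 18)/6 = 66/6 = 11
te_Replicate run = (4 + 4·10 + 16)/6 = 60/6 = 10

Forward pass:
ES_Run assay = 0; EF_Run assay = 8
ES_Incubation = 0; EF_Incubation = 6
ES_Imaging = 6; EF_Imaging = 6+7 = 13
ES_Data extraction = max(EF_Run assay=8, EF_Incubation=6) = 8; EF_Data extraction = 8+14 = 22
ES_Statistical analysis = 6; EF_Statistical analysis = 6+11 = 17
ES_Replicate run = max(EF_Imaging=13, EF_Data extraction=22, EF_Statistical analysis=17) = 22; EF_Replicate run = 22+10 = 32
Expected project duration μ = 32 hours. Critical path: Run assay → Data extraction → Replicate run.

Backward pass:
LF_Replicate run = 32; LS_Replicate run = 32−10 = 22
LF_Statistical analysis = LS_Replicate run = 22; LS_Statistical analysis = 22−11 = 11
LF_Data extraction = LS_Replicate run = 22; LS_Data extraction = 22−14 = 8
LF_Imaging = LS_Replicate run = 22; LS_Imaging = 22−7 = 15
LF_Incubation = min(LS_Imaging=15, LS_Data extraction=8, LS_Statistical analysis=11) = 8; LS_Incubation = 8−6 = 2
LF_Run assay = LS_Data extraction = 8; LS_Run assay = 8−8 = 0
Slack_Imaging = LS_Imaging − ES_Imaging = 15 − 6 = 9

9 hours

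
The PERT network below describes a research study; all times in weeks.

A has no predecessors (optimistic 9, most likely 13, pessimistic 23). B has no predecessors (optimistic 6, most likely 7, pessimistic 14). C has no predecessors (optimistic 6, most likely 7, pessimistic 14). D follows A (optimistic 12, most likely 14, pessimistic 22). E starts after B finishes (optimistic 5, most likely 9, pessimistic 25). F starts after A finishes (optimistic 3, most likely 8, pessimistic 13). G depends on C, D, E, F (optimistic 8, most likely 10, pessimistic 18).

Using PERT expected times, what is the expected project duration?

te_A = (9 + 4·13 + 23)/6 = 84/6 = 14
te_B = (6 + 4·7 + 14)/6 = 48/6 = 8
te_C = (6 + 4·7 + 14)/6 = 48/6 = 8
te_D = (12 + 4·14 + 22)/6 = 90/6 = 15
te_E = (5 + 4·9 + 25)/6 = 66/6 = 11
te_F = (3 + 4·8 + 13)/6 = 48/6 = 8
te_G = (8 + 4·10 + 18)/6 = 66/6 = 11

Forward pass:
ES_A = 0; EF_A = 14
ES_B = 0; EF_B = 8
ES_C = 0; EF_C = 8
ES_D = 14; EF_D = 14+15 = 29
ES_E = 8; EF_E = 8+11 = 19
ES_F = 14; EF_F = 14+8 = 22
ES_G = max(EF_C=8, EF_D=29, EF_E=19, EF_F=22) = 29; EF_G = 29+11 = 40
Expected project duration μ = 40 weeks. Critical path: A → D → G.

40 weeks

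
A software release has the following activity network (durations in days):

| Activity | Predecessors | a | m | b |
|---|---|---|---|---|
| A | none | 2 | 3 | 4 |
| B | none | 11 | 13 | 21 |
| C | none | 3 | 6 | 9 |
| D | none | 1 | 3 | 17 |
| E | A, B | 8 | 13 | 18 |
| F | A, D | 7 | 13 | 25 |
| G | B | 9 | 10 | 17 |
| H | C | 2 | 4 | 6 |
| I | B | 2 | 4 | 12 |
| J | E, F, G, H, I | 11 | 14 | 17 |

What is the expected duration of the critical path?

41 days

te_A = (2 + 4·3 + 4)/6 = 18/6 = 3
te_B = (11 + 4·13 + 21)/6 = 84/6 = 14
te_C = (3 + 4·6 + 9)/6 = 36/6 = 6
te_D = (1 + 4·3 + 17)/6 = 30/6 = 5
te_E = (8 + 4·13 + 18)/6 = 78/6 = 13
te_F = (7 + 4·13 + 25)/6 = 84/6 = 14
te_G = (9 + 4·10 + 17)/6 = 66/6 = 11
te_H = (2 + 4·4 + 6)/6 = 24/6 = 4
te_I = (2 + 4·4 + 12)/6 = 30/6 = 5
te_J = (11 + 4·14 + 17)/6 = 84/6 = 14

Forward pass:
ES_A = 0; EF_A = 3
ES_B = 0; EF_B = 14
ES_C = 0; EF_C = 6
ES_D = 0; EF_D = 5
ES_E = max(EF_A=3, EF_B=14) = 14; EF_E = 14+13 = 27
ES_F = max(EF_A=3, EF_D=5) = 5; EF_F = 5+14 = 19
ES_G = 14; EF_G = 14+11 = 25
ES_H = 6; EF_H = 6+4 = 10
ES_I = 14; EF_I = 14+5 = 19
ES_J = max(EF_E=27, EF_F=19, EF_G=25, EF_H=10, EF_I=19) = 27; EF_J = 27+14 = 41
Expected project duration μ = 41 days. Critical path: B → E → J.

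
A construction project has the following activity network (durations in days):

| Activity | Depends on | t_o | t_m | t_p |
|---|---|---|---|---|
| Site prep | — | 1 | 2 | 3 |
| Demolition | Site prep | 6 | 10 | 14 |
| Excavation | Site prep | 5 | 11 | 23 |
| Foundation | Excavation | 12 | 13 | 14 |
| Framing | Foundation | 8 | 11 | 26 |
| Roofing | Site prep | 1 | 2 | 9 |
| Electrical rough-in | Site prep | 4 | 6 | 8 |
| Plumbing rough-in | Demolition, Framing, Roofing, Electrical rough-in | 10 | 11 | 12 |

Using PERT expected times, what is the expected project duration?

51 days

te_Site prep = (1 + 4·2 + 3)/6 = 12/6 = 2
te_Demolition = (6 + 4·10 + 14)/6 = 60/6 = 10
te_Excavation = (5 + 4·11 + 23)/6 = 72/6 = 12
te_Foundation = (12 + 4·13 + 14)/6 = 78/6 = 13
te_Framing = (8 + 4·11 + 26)/6 = 78/6 = 13
te_Roofing = (1 + 4·2 + 9)/6 = 18/6 = 3
te_Electrical rough-in = (4 + 4·6 + 8)/6 = 36/6 = 6
te_Plumbing rough-in = (10 + 4·11 + 12)/6 = 66/6 = 11

Forward pass:
ES_Site prep = 0; EF_Site prep = 2
ES_Demolition = 2; EF_Demolition = 2+10 = 12
ES_Excavation = 2; EF_Excavation = 2+12 = 14
ES_Foundation = 14; EF_Foundation = 14+13 = 27
ES_Framing = 27; EF_Framing = 27+13 = 40
ES_Roofing = 2; EF_Roofing = 2+3 = 5
ES_Electrical rough-in = 2; EF_Electrical rough-in = 2+6 = 8
ES_Plumbing rough-in = max(EF_Demolition=12, EF_Framing=40, EF_Roofing=5, EF_Electrical rough-in=8) = 40; EF_Plumbing rough-in = 40+11 = 51
Expected project duration μ = 51 days. Critical path: Site prep → Excavation → Foundation → Framing → Plumbing rough-in.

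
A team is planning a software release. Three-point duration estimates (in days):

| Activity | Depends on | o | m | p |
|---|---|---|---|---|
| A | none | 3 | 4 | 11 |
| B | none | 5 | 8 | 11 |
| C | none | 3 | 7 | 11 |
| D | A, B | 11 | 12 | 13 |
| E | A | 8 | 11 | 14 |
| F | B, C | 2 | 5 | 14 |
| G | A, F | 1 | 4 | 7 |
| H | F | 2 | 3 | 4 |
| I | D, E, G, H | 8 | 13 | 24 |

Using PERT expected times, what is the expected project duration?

te_A = (3 + 4·4 + 11)/6 = 30/6 = 5
te_B = (5 + 4·8 + 11)/6 = 48/6 = 8
te_C = (3 + 4·7 + 11)/6 = 42/6 = 7
te_D = (11 + 4·12 + 13)/6 = 72/6 = 12
te_E = (8 + 4·11 + 14)/6 = 66/6 = 11
te_F = (2 + 4·5 + 14)/6 = 36/6 = 6
te_G = (1 + 4·4 + 7)/6 = 24/6 = 4
te_H = (2 + 4·3 + 4)/6 = 18/6 = 3
te_I = (8 + 4·13 + 24)/6 = 84/6 = 14

Forward pass:
ES_A = 0; EF_A = 5
ES_B = 0; EF_B = 8
ES_C = 0; EF_C = 7
ES_D = max(EF_A=5, EF_B=8) = 8; EF_D = 8+12 = 20
ES_E = 5; EF_E = 5+11 = 16
ES_F = max(EF_B=8, EF_C=7) = 8; EF_F = 8+6 = 14
ES_G = max(EF_A=5, EF_F=14) = 14; EF_G = 14+4 = 18
ES_H = 14; EF_H = 14+3 = 17
ES_I = max(EF_D=20, EF_E=16, EF_G=18, EF_H=17) = 20; EF_I = 20+14 = 34
Expected project duration μ = 34 days. Critical path: B → D → I.

34 days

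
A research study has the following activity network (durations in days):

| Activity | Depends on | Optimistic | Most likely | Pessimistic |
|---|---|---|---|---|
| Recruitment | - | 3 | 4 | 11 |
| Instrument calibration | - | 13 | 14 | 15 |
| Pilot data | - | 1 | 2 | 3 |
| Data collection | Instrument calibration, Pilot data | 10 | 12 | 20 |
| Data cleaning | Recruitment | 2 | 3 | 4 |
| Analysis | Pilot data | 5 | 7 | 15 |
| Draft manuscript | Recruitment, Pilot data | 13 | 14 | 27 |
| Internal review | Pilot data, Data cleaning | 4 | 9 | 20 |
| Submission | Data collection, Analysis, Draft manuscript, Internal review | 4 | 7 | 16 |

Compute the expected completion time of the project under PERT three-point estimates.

te_Recruitment = (3 + 4·4 + 11)/6 = 30/6 = 5
te_Instrument calibration = (13 + 4·14 + 15)/6 = 84/6 = 14
te_Pilot data = (1 + 4·2 + 3)/6 = 12/6 = 2
te_Data collection = (10 + 4·12 + 20)/6 = 78/6 = 13
te_Data cleaning = (2 + 4·3 + 4)/6 = 18/6 = 3
te_Analysis = (5 + 4·7 + 15)/6 = 48/6 = 8
te_Draft manuscript = (13 + 4·14 + 27)/6 = 96/6 = 16
te_Internal review = (4 + 4·9 + 20)/6 = 60/6 = 10
te_Submission = (4 + 4·7 + 16)/6 = 48/6 = 8

Forward pass:
ES_Recruitment = 0; EF_Recruitment = 5
ES_Instrument calibration = 0; EF_Instrument calibration = 14
ES_Pilot data = 0; EF_Pilot data = 2
ES_Data collection = max(EF_Instrument calibration=14, EF_Pilot data=2) = 14; EF_Data collection = 14+13 = 27
ES_Data cleaning = 5; EF_Data cleaning = 5+3 = 8
ES_Analysis = 2; EF_Analysis = 2+8 = 10
ES_Draft manuscript = max(EF_Recruitment=5, EF_Pilot data=2) = 5; EF_Draft manuscript = 5+16 = 21
ES_Internal review = max(EF_Pilot data=2, EF_Data cleaning=8) = 8; EF_Internal review = 8+10 = 18
ES_Submission = max(EF_Data collection=27, EF_Analysis=10, EF_Draft manuscript=21, EF_Internal review=18) = 27; EF_Submission = 27+8 = 35
Expected project duration μ = 35 days. Critical path: Instrument calibration → Data collection → Submission.

35 days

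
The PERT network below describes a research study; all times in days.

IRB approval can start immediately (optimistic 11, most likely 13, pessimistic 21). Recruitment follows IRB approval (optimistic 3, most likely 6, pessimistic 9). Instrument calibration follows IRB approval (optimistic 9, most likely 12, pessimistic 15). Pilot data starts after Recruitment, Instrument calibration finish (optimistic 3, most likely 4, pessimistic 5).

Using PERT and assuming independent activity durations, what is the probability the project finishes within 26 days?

te_IRB approval = (11 + 4·13 + 21)/6 = 84/6 = 14; σ²_IRB approval = ((21−11)/6)² = 2.778
te_Recruitment = (3 + 4·6 + 9)/6 = 36/6 = 6; σ²_Recruitment = ((9−3)/6)² = 1.000
te_Instrument calibration = (9 + 4·12 + 15)/6 = 72/6 = 12; σ²_Instrument calibration = ((15−9)/6)² = 1.000
te_Pilot data = (3 + 4·4 + 5)/6 = 24/6 = 4; σ²_Pilot data = ((5−3)/6)² = 0.111

Forward pass:
ES_IRB approval = 0; EF_IRB approval = 14
ES_Recruitment = 14; EF_Recruitment = 14+6 = 20
ES_Instrument calibration = 14; EF_Instrument calibration = 14+12 = 26
ES_Pilot data = max(EF_Recruitment=20, EF_Instrument calibration=26) = 26; EF_Pilot data = 26+4 = 30
Expected project duration μ = 30 days. Critical path: IRB approval → Instrument calibration → Pilot data.

Variance along critical path = 2.778 + 1.000 + 0.111 = 3.889; σ = √3.889 = 1.972 days.
Z = (26 − 30) / 1.972 = -2.028
P(T ≤ 26) = Φ(-2.028) ≈ 0.021

0.021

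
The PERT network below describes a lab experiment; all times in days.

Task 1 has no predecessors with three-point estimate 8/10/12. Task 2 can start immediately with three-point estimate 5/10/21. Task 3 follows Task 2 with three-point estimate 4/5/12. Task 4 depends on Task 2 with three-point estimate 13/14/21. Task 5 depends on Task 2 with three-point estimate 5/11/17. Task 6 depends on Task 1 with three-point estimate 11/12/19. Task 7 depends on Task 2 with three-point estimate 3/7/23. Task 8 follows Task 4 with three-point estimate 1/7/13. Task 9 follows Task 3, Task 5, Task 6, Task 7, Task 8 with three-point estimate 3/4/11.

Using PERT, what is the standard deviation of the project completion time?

te_Task 1 = (8 + 4·10 + 12)/6 = 60/6 = 10; σ²_Task 1 = ((12−8)/6)² = 0.444
te_Task 2 = (5 + 4·10 + 21)/6 = 66/6 = 11; σ²_Task 2 = ((21−5)/6)² = 7.111
te_Task 3 = (4 + 4·5 + 12)/6 = 36/6 = 6; σ²_Task 3 = ((12−4)/6)² = 1.778
te_Task 4 = (13 + 4·14 + 21)/6 = 90/6 = 15; σ²_Task 4 = ((21−13)/6)² = 1.778
te_Task 5 = (5 + 4·11 + 17)/6 = 66/6 = 11; σ²_Task 5 = ((17−5)/6)² = 4.000
te_Task 6 = (11 + 4·12 + 19)/6 = 78/6 = 13; σ²_Task 6 = ((19−11)/6)² = 1.778
te_Task 7 = (3 + 4·7 + 23)/6 = 54/6 = 9; σ²_Task 7 = ((23−3)/6)² = 11.111
te_Task 8 = (1 + 4·7 + 13)/6 = 42/6 = 7; σ²_Task 8 = ((13−1)/6)² = 4.000
te_Task 9 = (3 + 4·4 + 11)/6 = 30/6 = 5; σ²_Task 9 = ((11−3)/6)² = 1.778

Forward pass:
ES_Task 1 = 0; EF_Task 1 = 10
ES_Task 2 = 0; EF_Task 2 = 11
ES_Task 3 = 11; EF_Task 3 = 11+6 = 17
ES_Task 4 = 11; EF_Task 4 = 11+15 = 26
ES_Task 5 = 11; EF_Task 5 = 11+11 = 22
ES_Task 6 = 10; EF_Task 6 = 10+13 = 23
ES_Task 7 = 11; EF_Task 7 = 11+9 = 20
ES_Task 8 = 26; EF_Task 8 = 26+7 = 33
ES_Task 9 = max(EF_Task 3=17, EF_Task 5=22, EF_Task 6=23, EF_Task 7=20, EF_Task 8=33) = 33; EF_Task 9 = 33+5 = 38
Expected project duration μ = 38 days. Critical path: Task 2 → Task 4 → Task 8 → Task 9.

Variance along critical path = 7.111 + 1.778 + 4.000 + 1.778 = 14.667
σ = √14.667 = 3.830 days

3.83 days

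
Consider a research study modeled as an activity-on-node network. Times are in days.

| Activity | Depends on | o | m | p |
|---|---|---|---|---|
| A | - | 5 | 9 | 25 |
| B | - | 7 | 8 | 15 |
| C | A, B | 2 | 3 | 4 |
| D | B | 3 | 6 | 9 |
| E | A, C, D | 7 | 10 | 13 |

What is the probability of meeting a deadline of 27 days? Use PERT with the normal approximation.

0.848

te_A = (5 + 4·9 + 25)/6 = 66/6 = 11; σ²_A = ((25−5)/6)² = 11.111
te_B = (7 + 4·8 + 15)/6 = 54/6 = 9; σ²_B = ((15−7)/6)² = 1.778
te_C = (2 + 4·3 + 4)/6 = 18/6 = 3; σ²_C = ((4−2)/6)² = 0.111
te_D = (3 + 4·6 + 9)/6 = 36/6 = 6; σ²_D = ((9−3)/6)² = 1.000
te_E = (7 + 4·10 + 13)/6 = 60/6 = 10; σ²_E = ((13−7)/6)² = 1.000

Forward pass:
ES_A = 0; EF_A = 11
ES_B = 0; EF_B = 9
ES_C = max(EF_A=11, EF_B=9) = 11; EF_C = 11+3 = 14
ES_D = 9; EF_D = 9+6 = 15
ES_E = max(EF_A=11, EF_C=14, EF_D=15) = 15; EF_E = 15+10 = 25
Expected project duration μ = 25 days. Critical path: B → D → E.

Variance along critical path = 1.778 + 1.000 + 1.000 = 3.778; σ = √3.778 = 1.944 days.
Z = (27 − 25) / 1.944 = 1.029
P(T ≤ 27) = Φ(1.029) ≈ 0.848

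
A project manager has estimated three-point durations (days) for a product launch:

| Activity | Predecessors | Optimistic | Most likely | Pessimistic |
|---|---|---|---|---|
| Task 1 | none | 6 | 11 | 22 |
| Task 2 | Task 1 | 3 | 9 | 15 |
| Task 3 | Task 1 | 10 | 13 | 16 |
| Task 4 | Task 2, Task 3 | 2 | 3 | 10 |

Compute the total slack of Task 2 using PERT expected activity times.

te_Task 1 = (6 + 4·11 + 22)/6 = 72/6 = 12
te_Task 2 = (3 + 4·9 + 15)/6 = 54/6 = 9
te_Task 3 = (10 + 4·13 + 16)/6 = 78/6 = 13
te_Task 4 = (2 + 4·3 + 10)/6 = 24/6 = 4

Forward pass:
ES_Task 1 = 0; EF_Task 1 = 12
ES_Task 2 = 12; EF_Task 2 = 12+9 = 21
ES_Task 3 = 12; EF_Task 3 = 12+13 = 25
ES_Task 4 = max(EF_Task 2=21, EF_Task 3=25) = 25; EF_Task 4 = 25+4 = 29
Expected project duration μ = 29 days. Critical path: Task 1 → Task 3 → Task 4.

Backward pass:
LF_Task 4 = 29; LS_Task 4 = 29−4 = 25
LF_Task 3 = LS_Task 4 = 25; LS_Task 3 = 25−13 = 12
LF_Task 2 = LS_Task 4 = 25; LS_Task 2 = 25−9 = 16
LF_Task 1 = min(LS_Task 2=16, LS_Task 3=12) = 12; LS_Task 1 = 12−12 = 0
Slack_Task 2 = LS_Task 2 − ES_Task 2 = 16 − 12 = 4

4 days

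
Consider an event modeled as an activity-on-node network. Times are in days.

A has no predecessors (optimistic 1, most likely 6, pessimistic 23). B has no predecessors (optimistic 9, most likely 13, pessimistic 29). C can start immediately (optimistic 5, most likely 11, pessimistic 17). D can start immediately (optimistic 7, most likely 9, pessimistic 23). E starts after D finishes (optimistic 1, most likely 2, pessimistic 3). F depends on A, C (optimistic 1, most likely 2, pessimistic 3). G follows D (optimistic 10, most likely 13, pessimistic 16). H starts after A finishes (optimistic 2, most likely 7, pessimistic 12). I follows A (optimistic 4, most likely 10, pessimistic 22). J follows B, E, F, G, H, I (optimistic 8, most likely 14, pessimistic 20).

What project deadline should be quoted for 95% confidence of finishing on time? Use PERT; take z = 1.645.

te_A = (1 + 4·6 + 23)/6 = 48/6 = 8; σ²_A = ((23−1)/6)² = 13.444
te_B = (9 + 4·13 + 29)/6 = 90/6 = 15; σ²_B = ((29−9)/6)² = 11.111
te_C = (5 + 4·11 + 17)/6 = 66/6 = 11; σ²_C = ((17−5)/6)² = 4.000
te_D = (7 + 4·9 + 23)/6 = 66/6 = 11; σ²_D = ((23−7)/6)² = 7.111
te_E = (1 + 4·2 + 3)/6 = 12/6 = 2; σ²_E = ((3−1)/6)² = 0.111
te_F = (1 + 4·2 + 3)/6 = 12/6 = 2; σ²_F = ((3−1)/6)² = 0.111
te_G = (10 + 4·13 + 16)/6 = 78/6 = 13; σ²_G = ((16−10)/6)² = 1.000
te_H = (2 + 4·7 + 12)/6 = 42/6 = 7; σ²_H = ((12−2)/6)² = 2.778
te_I = (4 + 4·10 + 22)/6 = 66/6 = 11; σ²_I = ((22−4)/6)² = 9.000
te_J = (8 + 4·14 + 20)/6 = 84/6 = 14; σ²_J = ((20−8)/6)² = 4.000

Forward pass:
ES_A = 0; EF_A = 8
ES_B = 0; EF_B = 15
ES_C = 0; EF_C = 11
ES_D = 0; EF_D = 11
ES_E = 11; EF_E = 11+2 = 13
ES_F = max(EF_A=8, EF_C=11) = 11; EF_F = 11+2 = 13
ES_G = 11; EF_G = 11+13 = 24
ES_H = 8; EF_H = 8+7 = 15
ES_I = 8; EF_I = 8+11 = 19
ES_J = max(EF_B=15, EF_E=13, EF_F=13, EF_G=24, EF_H=15, EF_I=19) = 24; EF_J = 24+14 = 38
Expected project duration μ = 38 days. Critical path: D → G → J.

Variance along critical path = 7.111 + 1.000 + 4.000 = 12.111; σ = 3.480 days.
D = μ + z·σ = 38 + 1.645·3.480 = 43.7 days

43.7 days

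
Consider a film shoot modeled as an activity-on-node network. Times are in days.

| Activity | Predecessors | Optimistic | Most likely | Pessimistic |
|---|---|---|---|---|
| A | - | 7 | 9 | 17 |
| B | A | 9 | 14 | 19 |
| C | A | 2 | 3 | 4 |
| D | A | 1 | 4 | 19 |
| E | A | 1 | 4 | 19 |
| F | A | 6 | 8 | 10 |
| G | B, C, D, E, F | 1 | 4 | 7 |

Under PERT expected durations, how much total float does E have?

8 days

te_A = (7 + 4·9 + 17)/6 = 60/6 = 10
te_B = (9 + 4·14 + 19)/6 = 84/6 = 14
te_C = (2 + 4·3 + 4)/6 = 18/6 = 3
te_D = (1 + 4·4 + 19)/6 = 36/6 = 6
te_E = (1 + 4·4 + 19)/6 = 36/6 = 6
te_F = (6 + 4·8 + 10)/6 = 48/6 = 8
te_G = (1 + 4·4 + 7)/6 = 24/6 = 4

Forward pass:
ES_A = 0; EF_A = 10
ES_B = 10; EF_B = 10+14 = 24
ES_C = 10; EF_C = 10+3 = 13
ES_D = 10; EF_D = 10+6 = 16
ES_E = 10; EF_E = 10+6 = 16
ES_F = 10; EF_F = 10+8 = 18
ES_G = max(EF_B=24, EF_C=13, EF_D=16, EF_E=16, EF_F=18) = 24; EF_G = 24+4 = 28
Expected project duration μ = 28 days. Critical path: A → B → G.

Backward pass:
LF_G = 28; LS_G = 28−4 = 24
LF_F = LS_G = 24; LS_F = 24−8 = 16
LF_E = LS_G = 24; LS_E = 24−6 = 18
LF_D = LS_G = 24; LS_D = 24−6 = 18
LF_C = LS_G = 24; LS_C = 24−3 = 21
LF_B = LS_G = 24; LS_B = 24−14 = 10
LF_A = min(LS_B=10, LS_C=21, LS_D=18, LS_E=18, LS_F=16) = 10; LS_A = 10−10 = 0
Slack_E = LS_E − ES_E = 18 − 10 = 8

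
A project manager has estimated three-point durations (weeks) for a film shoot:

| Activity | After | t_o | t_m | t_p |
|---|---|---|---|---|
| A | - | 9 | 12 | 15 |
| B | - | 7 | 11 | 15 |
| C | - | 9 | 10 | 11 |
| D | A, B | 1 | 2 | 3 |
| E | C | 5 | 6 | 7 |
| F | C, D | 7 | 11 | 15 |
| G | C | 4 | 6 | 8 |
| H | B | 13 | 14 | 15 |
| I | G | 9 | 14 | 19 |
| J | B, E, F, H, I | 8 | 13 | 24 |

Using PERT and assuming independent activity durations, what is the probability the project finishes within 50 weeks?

0.968

te_A = (9 + 4·12 + 15)/6 = 72/6 = 12; σ²_A = ((15−9)/6)² = 1.000
te_B = (7 + 4·11 + 15)/6 = 66/6 = 11; σ²_B = ((15−7)/6)² = 1.778
te_C = (9 + 4·10 + 11)/6 = 60/6 = 10; σ²_C = ((11−9)/6)² = 0.111
te_D = (1 + 4·2 + 3)/6 = 12/6 = 2; σ²_D = ((3−1)/6)² = 0.111
te_E = (5 + 4·6 + 7)/6 = 36/6 = 6; σ²_E = ((7−5)/6)² = 0.111
te_F = (7 + 4·11 + 15)/6 = 66/6 = 11; σ²_F = ((15−7)/6)² = 1.778
te_G = (4 + 4·6 + 8)/6 = 36/6 = 6; σ²_G = ((8−4)/6)² = 0.444
te_H = (13 + 4·14 + 15)/6 = 84/6 = 14; σ²_H = ((15−13)/6)² = 0.111
te_I = (9 + 4·14 + 19)/6 = 84/6 = 14; σ²_I = ((19−9)/6)² = 2.778
te_J = (8 + 4·13 + 24)/6 = 84/6 = 14; σ²_J = ((24−8)/6)² = 7.111

Forward pass:
ES_A = 0; EF_A = 12
ES_B = 0; EF_B = 11
ES_C = 0; EF_C = 10
ES_D = max(EF_A=12, EF_B=11) = 12; EF_D = 12+2 = 14
ES_E = 10; EF_E = 10+6 = 16
ES_F = max(EF_C=10, EF_D=14) = 14; EF_F = 14+11 = 25
ES_G = 10; EF_G = 10+6 = 16
ES_H = 11; EF_H = 11+14 = 25
ES_I = 16; EF_I = 16+14 = 30
ES_J = max(EF_B=11, EF_E=16, EF_F=25, EF_H=25, EF_I=30) = 30; EF_J = 30+14 = 44
Expected project duration μ = 44 weeks. Critical path: C → G → I → J.

Variance along critical path = 0.111 + 0.444 + 2.778 + 7.111 = 10.444; σ = √10.444 = 3.232 weeks.
Z = (50 − 44) / 3.232 = 1.857
P(T ≤ 50) = Φ(1.857) ≈ 0.968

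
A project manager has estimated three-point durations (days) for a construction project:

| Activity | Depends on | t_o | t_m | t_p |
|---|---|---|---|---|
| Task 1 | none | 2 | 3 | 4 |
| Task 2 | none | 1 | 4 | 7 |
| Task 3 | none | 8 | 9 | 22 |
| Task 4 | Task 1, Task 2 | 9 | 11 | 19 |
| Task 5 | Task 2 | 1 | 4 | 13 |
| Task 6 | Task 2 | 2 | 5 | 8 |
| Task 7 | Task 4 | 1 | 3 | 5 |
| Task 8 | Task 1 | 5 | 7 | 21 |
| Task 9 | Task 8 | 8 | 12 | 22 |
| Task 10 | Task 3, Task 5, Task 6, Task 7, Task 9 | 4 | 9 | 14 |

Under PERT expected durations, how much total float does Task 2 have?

te_Task 1 = (2 + 4·3 + 4)/6 = 18/6 = 3
te_Task 2 = (1 + 4·4 + 7)/6 = 24/6 = 4
te_Task 3 = (8 + 4·9 + 22)/6 = 66/6 = 11
te_Task 4 = (9 + 4·11 + 19)/6 = 72/6 = 12
te_Task 5 = (1 + 4·4 + 13)/6 = 30/6 = 5
te_Task 6 = (2 + 4·5 + 8)/6 = 30/6 = 5
te_Task 7 = (1 + 4·3 + 5)/6 = 18/6 = 3
te_Task 8 = (5 + 4·7 + 21)/6 = 54/6 = 9
te_Task 9 = (8 + 4·12 + 22)/6 = 78/6 = 13
te_Task 10 = (4 + 4·9 + 14)/6 = 54/6 = 9

Forward pass:
ES_Task 1 = 0; EF_Task 1 = 3
ES_Task 2 = 0; EF_Task 2 = 4
ES_Task 3 = 0; EF_Task 3 = 11
ES_Task 4 = max(EF_Task 1=3, EF_Task 2=4) = 4; EF_Task 4 = 4+12 = 16
ES_Task 5 = 4; EF_Task 5 = 4+5 = 9
ES_Task 6 = 4; EF_Task 6 = 4+5 = 9
ES_Task 7 = 16; EF_Task 7 = 16+3 = 19
ES_Task 8 = 3; EF_Task 8 = 3+9 = 12
ES_Task 9 = 12; EF_Task 9 = 12+13 = 25
ES_Task 10 = max(EF_Task 3=11, EF_Task 5=9, EF_Task 6=9, EF_Task 7=19, EF_Task 9=25) = 25; EF_Task 10 = 25+9 = 34
Expected project duration μ = 34 days. Critical path: Task 1 → Task 8 → Task 9 → Task 10.

Backward pass:
LF_Task 10 = 34; LS_Task 10 = 34−9 = 25
LF_Task 9 = LS_Task 10 = 25; LS_Task 9 = 25−13 = 12
LF_Task 8 = LS_Task 9 = 12; LS_Task 8 = 12−9 = 3
LF_Task 7 = LS_Task 10 = 25; LS_Task 7 = 25−3 = 22
LF_Task 6 = LS_Task 10 = 25; LS_Task 6 = 25−5 = 20
LF_Task 5 = LS_Task 10 = 25; LS_Task 5 = 25−5 = 20
LF_Task 4 = LS_Task 7 = 22; LS_Task 4 = 22−12 = 10
LF_Task 3 = LS_Task 10 = 25; LS_Task 3 = 25−11 = 14
LF_Task 2 = min(LS_Task 4=10, LS_Task 5=20, LS_Task 6=20) = 10; LS_Task 2 = 10−4 = 6
LF_Task 1 = min(LS_Task 4=10, LS_Task 8=3) = 3; LS_Task 1 = 3−3 = 0
Slack_Task 2 = LS_Task 2 − ES_Task 2 = 6 − 0 = 6

6 days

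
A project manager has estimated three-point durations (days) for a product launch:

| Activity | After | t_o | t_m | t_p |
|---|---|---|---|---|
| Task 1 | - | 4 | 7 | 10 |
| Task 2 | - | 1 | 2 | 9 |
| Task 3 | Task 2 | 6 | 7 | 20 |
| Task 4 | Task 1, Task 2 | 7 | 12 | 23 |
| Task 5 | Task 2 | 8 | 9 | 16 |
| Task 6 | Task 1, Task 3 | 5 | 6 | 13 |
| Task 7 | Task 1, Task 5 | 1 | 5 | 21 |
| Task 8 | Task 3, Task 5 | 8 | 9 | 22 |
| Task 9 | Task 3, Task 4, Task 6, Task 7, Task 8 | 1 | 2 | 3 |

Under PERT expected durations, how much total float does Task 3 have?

te_Task 1 = (4 + 4·7 + 10)/6 = 42/6 = 7
te_Task 2 = (1 + 4·2 + 9)/6 = 18/6 = 3
te_Task 3 = (6 + 4·7 + 20)/6 = 54/6 = 9
te_Task 4 = (7 + 4·12 + 23)/6 = 78/6 = 13
te_Task 5 = (8 + 4·9 + 16)/6 = 60/6 = 10
te_Task 6 = (5 + 4·6 + 13)/6 = 42/6 = 7
te_Task 7 = (1 + 4·5 + 21)/6 = 42/6 = 7
te_Task 8 = (8 + 4·9 + 22)/6 = 66/6 = 11
te_Task 9 = (1 + 4·2 + 3)/6 = 12/6 = 2

Forward pass:
ES_Task 1 = 0; EF_Task 1 = 7
ES_Task 2 = 0; EF_Task 2 = 3
ES_Task 3 = 3; EF_Task 3 = 3+9 = 12
ES_Task 4 = max(EF_Task 1=7, EF_Task 2=3) = 7; EF_Task 4 = 7+13 = 20
ES_Task 5 = 3; EF_Task 5 = 3+10 = 13
ES_Task 6 = max(EF_Task 1=7, EF_Task 3=12) = 12; EF_Task 6 = 12+7 = 19
ES_Task 7 = max(EF_Task 1=7, EF_Task 5=13) = 13; EF_Task 7 = 13+7 = 20
ES_Task 8 = max(EF_Task 3=12, EF_Task 5=13) = 13; EF_Task 8 = 13+11 = 24
ES_Task 9 = max(EF_Task 3=12, EF_Task 4=20, EF_Task 6=19, EF_Task 7=20, EF_Task 8=24) = 24; EF_Task 9 = 24+2 = 26
Expected project duration μ = 26 days. Critical path: Task 2 → Task 5 → Task 8 → Task 9.

Backward pass:
LF_Task 9 = 26; LS_Task 9 = 26−2 = 24
LF_Task 8 = LS_Task 9 = 24; LS_Task 8 = 24−11 = 13
LF_Task 7 = LS_Task 9 = 24; LS_Task 7 = 24−7 = 17
LF_Task 6 = LS_Task 9 = 24; LS_Task 6 = 24−7 = 17
LF_Task 5 = min(LS_Task 7=17, LS_Task 8=13) = 13; LS_Task 5 = 13−10 = 3
LF_Task 4 = LS_Task 9 = 24; LS_Task 4 = 24−13 = 11
LF_Task 3 = min(LS_Task 6=17, LS_Task 8=13, LS_Task 9=24) = 13; LS_Task 3 = 13−9 = 4
LF_Task 2 = min(LS_Task 3=4, LS_Task 4=11, LS_Task 5=3) = 3; LS_Task 2 = 3−3 = 0
LF_Task 1 = min(LS_Task 4=11, LS_Task 6=17, LS_Task 7=17) = 11; LS_Task 1 = 11−7 = 4
Slack_Task 3 = LS_Task 3 − ES_Task 3 = 4 − 3 = 1

1 days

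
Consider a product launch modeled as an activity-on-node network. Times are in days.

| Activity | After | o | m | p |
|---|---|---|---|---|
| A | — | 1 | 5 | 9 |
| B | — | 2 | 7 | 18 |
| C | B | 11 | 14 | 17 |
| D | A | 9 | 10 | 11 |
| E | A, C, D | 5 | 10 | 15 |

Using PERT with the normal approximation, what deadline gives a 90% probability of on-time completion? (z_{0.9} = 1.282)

te_A = (1 + 4·5 + 9)/6 = 30/6 = 5; σ²_A = ((9−1)/6)² = 1.778
te_B = (2 + 4·7 + 18)/6 = 48/6 = 8; σ²_B = ((18−2)/6)² = 7.111
te_C = (11 + 4·14 + 17)/6 = 84/6 = 14; σ²_C = ((17−11)/6)² = 1.000
te_D = (9 + 4·10 + 11)/6 = 60/6 = 10; σ²_D = ((11−9)/6)² = 0.111
te_E = (5 + 4·10 + 15)/6 = 60/6 = 10; σ²_E = ((15−5)/6)² = 2.778

Forward pass:
ES_A = 0; EF_A = 5
ES_B = 0; EF_B = 8
ES_C = 8; EF_C = 8+14 = 22
ES_D = 5; EF_D = 5+10 = 15
ES_E = max(EF_A=5, EF_C=22, EF_D=15) = 22; EF_E = 22+10 = 32
Expected project duration μ = 32 days. Critical path: B → C → E.

Variance along critical path = 7.111 + 1.000 + 2.778 = 10.889; σ = 3.300 days.
D = μ + z·σ = 32 + 1.282·3.300 = 36.2 days

36.2 days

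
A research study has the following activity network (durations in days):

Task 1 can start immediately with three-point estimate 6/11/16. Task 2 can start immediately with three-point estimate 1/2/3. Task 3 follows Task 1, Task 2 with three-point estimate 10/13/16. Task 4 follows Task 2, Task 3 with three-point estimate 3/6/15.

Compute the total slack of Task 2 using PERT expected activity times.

9 days

te_Task 1 = (6 + 4·11 + 16)/6 = 66/6 = 11
te_Task 2 = (1 + 4·2 + 3)/6 = 12/6 = 2
te_Task 3 = (10 + 4·13 + 16)/6 = 78/6 = 13
te_Task 4 = (3 + 4·6 + 15)/6 = 42/6 = 7

Forward pass:
ES_Task 1 = 0; EF_Task 1 = 11
ES_Task 2 = 0; EF_Task 2 = 2
ES_Task 3 = max(EF_Task 1=11, EF_Task 2=2) = 11; EF_Task 3 = 11+13 = 24
ES_Task 4 = max(EF_Task 2=2, EF_Task 3=24) = 24; EF_Task 4 = 24+7 = 31
Expected project duration μ = 31 days. Critical path: Task 1 → Task 3 → Task 4.

Backward pass:
LF_Task 4 = 31; LS_Task 4 = 31−7 = 24
LF_Task 3 = LS_Task 4 = 24; LS_Task 3 = 24−13 = 11
LF_Task 2 = min(LS_Task 3=11, LS_Task 4=24) = 11; LS_Task 2 = 11−2 = 9
LF_Task 1 = LS_Task 3 = 11; LS_Task 1 = 11−11 = 0
Slack_Task 2 = LS_Task 2 − ES_Task 2 = 9 − 0 = 9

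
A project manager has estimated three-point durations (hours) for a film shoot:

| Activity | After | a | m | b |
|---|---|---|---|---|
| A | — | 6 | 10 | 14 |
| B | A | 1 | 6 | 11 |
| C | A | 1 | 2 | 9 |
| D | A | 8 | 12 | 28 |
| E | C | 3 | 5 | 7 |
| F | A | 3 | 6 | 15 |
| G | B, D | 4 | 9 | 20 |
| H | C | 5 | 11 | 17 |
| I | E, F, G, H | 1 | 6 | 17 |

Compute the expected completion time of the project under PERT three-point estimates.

te_A = (6 + 4·10 + 14)/6 = 60/6 = 10
te_B = (1 + 4·6 + 11)/6 = 36/6 = 6
te_C = (1 + 4·2 + 9)/6 = 18/6 = 3
te_D = (8 + 4·12 + 28)/6 = 84/6 = 14
te_E = (3 + 4·5 + 7)/6 = 30/6 = 5
te_F = (3 + 4·6 + 15)/6 = 42/6 = 7
te_G = (4 + 4·9 + 20)/6 = 60/6 = 10
te_H = (5 + 4·11 + 17)/6 = 66/6 = 11
te_I = (1 + 4·6 + 17)/6 = 42/6 = 7

Forward pass:
ES_A = 0; EF_A = 10
ES_B = 10; EF_B = 10+6 = 16
ES_C = 10; EF_C = 10+3 = 13
ES_D = 10; EF_D = 10+14 = 24
ES_E = 13; EF_E = 13+5 = 18
ES_F = 10; EF_F = 10+7 = 17
ES_G = max(EF_B=16, EF_D=24) = 24; EF_G = 24+10 = 34
ES_H = 13; EF_H = 13+11 = 24
ES_I = max(EF_E=18, EF_F=17, EF_G=34, EF_H=24) = 34; EF_I = 34+7 = 41
Expected project duration μ = 41 hours. Critical path: A → D → G → I.

41 hours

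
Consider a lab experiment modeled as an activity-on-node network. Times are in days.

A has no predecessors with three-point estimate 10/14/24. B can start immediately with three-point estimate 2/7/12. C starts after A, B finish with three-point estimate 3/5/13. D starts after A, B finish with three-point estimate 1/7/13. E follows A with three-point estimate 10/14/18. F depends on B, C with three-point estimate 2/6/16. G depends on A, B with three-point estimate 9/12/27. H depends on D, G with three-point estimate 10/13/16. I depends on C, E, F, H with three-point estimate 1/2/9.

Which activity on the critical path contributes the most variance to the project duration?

G

te_A = (10 + 4·14 + 24)/6 = 90/6 = 15; σ²_A = ((24−10)/6)² = 5.444
te_B = (2 + 4·7 + 12)/6 = 42/6 = 7; σ²_B = ((12−2)/6)² = 2.778
te_C = (3 + 4·5 + 13)/6 = 36/6 = 6; σ²_C = ((13−3)/6)² = 2.778
te_D = (1 + 4·7 + 13)/6 = 42/6 = 7; σ²_D = ((13−1)/6)² = 4.000
te_E = (10 + 4·14 + 18)/6 = 84/6 = 14; σ²_E = ((18−10)/6)² = 1.778
te_F = (2 + 4·6 + 16)/6 = 42/6 = 7; σ²_F = ((16−2)/6)² = 5.444
te_G = (9 + 4·12 + 27)/6 = 84/6 = 14; σ²_G = ((27−9)/6)² = 9.000
te_H = (10 + 4·13 + 16)/6 = 78/6 = 13; σ²_H = ((16−10)/6)² = 1.000
te_I = (1 + 4·2 + 9)/6 = 18/6 = 3; σ²_I = ((9−1)/6)² = 1.778

Forward pass:
ES_A = 0; EF_A = 15
ES_B = 0; EF_B = 7
ES_C = max(EF_A=15, EF_B=7) = 15; EF_C = 15+6 = 21
ES_D = max(EF_A=15, EF_B=7) = 15; EF_D = 15+7 = 22
ES_E = 15; EF_E = 15+14 = 29
ES_F = max(EF_B=7, EF_C=21) = 21; EF_F = 21+7 = 28
ES_G = max(EF_A=15, EF_B=7) = 15; EF_G = 15+14 = 29
ES_H = max(EF_D=22, EF_G=29) = 29; EF_H = 29+13 = 42
ES_I = max(EF_C=21, EF_E=29, EF_F=28, EF_H=42) = 42; EF_I = 42+3 = 45
Expected project duration μ = 45 days. Critical path: A → G → H → I.

Variances on critical path: σ²_A=5.444, σ²_G=9.000, σ²_H=1.000, σ²_I=1.778.
Largest is σ²_G = 9.000.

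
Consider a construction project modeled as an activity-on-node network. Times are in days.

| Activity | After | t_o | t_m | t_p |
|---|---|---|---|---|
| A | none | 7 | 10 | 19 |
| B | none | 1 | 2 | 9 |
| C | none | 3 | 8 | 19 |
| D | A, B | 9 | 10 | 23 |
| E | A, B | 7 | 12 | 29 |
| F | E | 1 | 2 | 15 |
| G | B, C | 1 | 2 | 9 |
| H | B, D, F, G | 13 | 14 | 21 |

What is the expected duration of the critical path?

44 days

te_A = (7 + 4·10 + 19)/6 = 66/6 = 11
te_B = (1 + 4·2 + 9)/6 = 18/6 = 3
te_C = (3 + 4·8 + 19)/6 = 54/6 = 9
te_D = (9 + 4·10 + 23)/6 = 72/6 = 12
te_E = (7 + 4·12 + 29)/6 = 84/6 = 14
te_F = (1 + 4·2 + 15)/6 = 24/6 = 4
te_G = (1 + 4·2 + 9)/6 = 18/6 = 3
te_H = (13 + 4·14 + 21)/6 = 90/6 = 15

Forward pass:
ES_A = 0; EF_A = 11
ES_B = 0; EF_B = 3
ES_C = 0; EF_C = 9
ES_D = max(EF_A=11, EF_B=3) = 11; EF_D = 11+12 = 23
ES_E = max(EF_A=11, EF_B=3) = 11; EF_E = 11+14 = 25
ES_F = 25; EF_F = 25+4 = 29
ES_G = max(EF_B=3, EF_C=9) = 9; EF_G = 9+3 = 12
ES_H = max(EF_B=3, EF_D=23, EF_F=29, EF_G=12) = 29; EF_H = 29+15 = 44
Expected project duration μ = 44 days. Critical path: A → E → F → H.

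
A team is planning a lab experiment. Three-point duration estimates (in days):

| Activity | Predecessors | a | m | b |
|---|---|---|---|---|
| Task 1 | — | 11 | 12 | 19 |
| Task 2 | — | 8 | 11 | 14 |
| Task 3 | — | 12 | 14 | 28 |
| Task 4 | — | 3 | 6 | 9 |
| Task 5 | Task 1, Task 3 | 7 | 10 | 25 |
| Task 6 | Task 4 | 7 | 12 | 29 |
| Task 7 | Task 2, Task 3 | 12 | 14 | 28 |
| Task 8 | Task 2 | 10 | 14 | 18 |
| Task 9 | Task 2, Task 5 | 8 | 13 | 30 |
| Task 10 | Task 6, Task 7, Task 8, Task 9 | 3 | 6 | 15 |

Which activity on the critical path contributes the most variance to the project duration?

Task 9

te_Task 1 = (11 + 4·12 + 19)/6 = 78/6 = 13; σ²_Task 1 = ((19−11)/6)² = 1.778
te_Task 2 = (8 + 4·11 + 14)/6 = 66/6 = 11; σ²_Task 2 = ((14−8)/6)² = 1.000
te_Task 3 = (12 + 4·14 + 28)/6 = 96/6 = 16; σ²_Task 3 = ((28−12)/6)² = 7.111
te_Task 4 = (3 + 4·6 + 9)/6 = 36/6 = 6; σ²_Task 4 = ((9−3)/6)² = 1.000
te_Task 5 = (7 + 4·10 + 25)/6 = 72/6 = 12; σ²_Task 5 = ((25−7)/6)² = 9.000
te_Task 6 = (7 + 4·12 + 29)/6 = 84/6 = 14; σ²_Task 6 = ((29−7)/6)² = 13.444
te_Task 7 = (12 + 4·14 + 28)/6 = 96/6 = 16; σ²_Task 7 = ((28−12)/6)² = 7.111
te_Task 8 = (10 + 4·14 + 18)/6 = 84/6 = 14; σ²_Task 8 = ((18−10)/6)² = 1.778
te_Task 9 = (8 + 4·13 + 30)/6 = 90/6 = 15; σ²_Task 9 = ((30−8)/6)² = 13.444
te_Task 10 = (3 + 4·6 + 15)/6 = 42/6 = 7; σ²_Task 10 = ((15−3)/6)² = 4.000

Forward pass:
ES_Task 1 = 0; EF_Task 1 = 13
ES_Task 2 = 0; EF_Task 2 = 11
ES_Task 3 = 0; EF_Task 3 = 16
ES_Task 4 = 0; EF_Task 4 = 6
ES_Task 5 = max(EF_Task 1=13, EF_Task 3=16) = 16; EF_Task 5 = 16+12 = 28
ES_Task 6 = 6; EF_Task 6 = 6+14 = 20
ES_Task 7 = max(EF_Task 2=11, EF_Task 3=16) = 16; EF_Task 7 = 16+16 = 32
ES_Task 8 = 11; EF_Task 8 = 11+14 = 25
ES_Task 9 = max(EF_Task 2=11, EF_Task 5=28) = 28; EF_Task 9 = 28+15 = 43
ES_Task 10 = max(EF_Task 6=20, EF_Task 7=32, EF_Task 8=25, EF_Task 9=43) = 43; EF_Task 10 = 43+7 = 50
Expected project duration μ = 50 days. Critical path: Task 3 → Task 5 → Task 9 → Task 10.

Variances on critical path: σ²_Task 3=7.111, σ²_Task 5=9.000, σ²_Task 9=13.444, σ²_Task 10=4.000.
Largest is σ²_Task 9 = 13.444.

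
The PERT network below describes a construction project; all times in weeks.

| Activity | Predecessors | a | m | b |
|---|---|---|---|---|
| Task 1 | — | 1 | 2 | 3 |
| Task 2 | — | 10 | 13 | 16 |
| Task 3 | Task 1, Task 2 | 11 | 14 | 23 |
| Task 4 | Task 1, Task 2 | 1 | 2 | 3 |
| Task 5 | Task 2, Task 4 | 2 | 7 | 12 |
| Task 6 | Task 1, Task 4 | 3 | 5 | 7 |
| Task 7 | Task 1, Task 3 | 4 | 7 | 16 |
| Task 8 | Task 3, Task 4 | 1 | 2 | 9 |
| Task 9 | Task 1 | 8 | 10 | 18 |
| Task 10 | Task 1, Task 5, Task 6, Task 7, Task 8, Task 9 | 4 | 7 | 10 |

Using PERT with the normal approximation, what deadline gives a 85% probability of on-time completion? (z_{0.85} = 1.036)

te_Task 1 = (1 + 4·2 + 3)/6 = 12/6 = 2; σ²_Task 1 = ((3−1)/6)² = 0.111
te_Task 2 = (10 + 4·13 + 16)/6 = 78/6 = 13; σ²_Task 2 = ((16−10)/6)² = 1.000
te_Task 3 = (11 + 4·14 + 23)/6 = 90/6 = 15; σ²_Task 3 = ((23−11)/6)² = 4.000
te_Task 4 = (1 + 4·2 + 3)/6 = 12/6 = 2; σ²_Task 4 = ((3−1)/6)² = 0.111
te_Task 5 = (2 + 4·7 + 12)/6 = 42/6 = 7; σ²_Task 5 = ((12−2)/6)² = 2.778
te_Task 6 = (3 + 4·5 + 7)/6 = 30/6 = 5; σ²_Task 6 = ((7−3)/6)² = 0.444
te_Task 7 = (4 + 4·7 + 16)/6 = 48/6 = 8; σ²_Task 7 = ((16−4)/6)² = 4.000
te_Task 8 = (1 + 4·2 + 9)/6 = 18/6 = 3; σ²_Task 8 = ((9−1)/6)² = 1.778
te_Task 9 = (8 + 4·10 + 18)/6 = 66/6 = 11; σ²_Task 9 = ((18−8)/6)² = 2.778
te_Task 10 = (4 + 4·7 + 10)/6 = 42/6 = 7; σ²_Task 10 = ((10−4)/6)² = 1.000

Forward pass:
ES_Task 1 = 0; EF_Task 1 = 2
ES_Task 2 = 0; EF_Task 2 = 13
ES_Task 3 = max(EF_Task 1=2, EF_Task 2=13) = 13; EF_Task 3 = 13+15 = 28
ES_Task 4 = max(EF_Task 1=2, EF_Task 2=13) = 13; EF_Task 4 = 13+2 = 15
ES_Task 5 = max(EF_Task 2=13, EF_Task 4=15) = 15; EF_Task 5 = 15+7 = 22
ES_Task 6 = max(EF_Task 1=2, EF_Task 4=15) = 15; EF_Task 6 = 15+5 = 20
ES_Task 7 = max(EF_Task 1=2, EF_Task 3=28) = 28; EF_Task 7 = 28+8 = 36
ES_Task 8 = max(EF_Task 3=28, EF_Task 4=15) = 28; EF_Task 8 = 28+3 = 31
ES_Task 9 = 2; EF_Task 9 = 2+11 = 13
ES_Task 10 = max(EF_Task 1=2, EF_Task 5=22, EF_Task 6=20, EF_Task 7=36, EF_Task 8=31, EF_Task 9=13) = 36; EF_Task 10 = 36+7 = 43
Expected project duration μ = 43 weeks. Critical path: Task 2 → Task 3 → Task 7 → Task 10.

Variance along critical path = 1.000 + 4.000 + 4.000 + 1.000 = 10.000; σ = 3.162 weeks.
D = μ + z·σ = 43 + 1.036·3.162 = 46.3 weeks

46.3 weeks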